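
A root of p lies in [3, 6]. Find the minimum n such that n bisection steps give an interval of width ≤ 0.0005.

Width after n steps is 3/2^n. Need 2^n ≥ 3/0.0005 = 6000.
2^12 = 4096 < 6000 ≤ 2^13 = 8192, so n = 13.

13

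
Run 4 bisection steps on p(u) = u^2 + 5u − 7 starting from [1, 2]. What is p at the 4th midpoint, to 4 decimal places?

m = 1.5, p(m) = 2.75 (+); new bracket [1, 1.5]
m = 1.25, p(m) = 0.8125 (+); new bracket [1, 1.25]
m = 1.125, p(m) = -0.109375 (−); new bracket [1.125, 1.25]
m = 1.1875, p(m) = 0.3477 (+); new bracket [1.125, 1.1875]

0.3477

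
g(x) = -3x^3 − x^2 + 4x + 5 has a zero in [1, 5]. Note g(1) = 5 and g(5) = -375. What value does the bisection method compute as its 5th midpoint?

g(3) = -73 < 0, so the root lies in [1, 3]
g(2) = -15 < 0, so the root lies in [1, 2]
g(1.5) = -1.375 < 0, so the root lies in [1, 1.5]
g(1.25) = 2.5781 > 0, so the root lies in [1.25, 1.5]
g(1.375) = 0.8105 > 0, so the root lies in [1.375, 1.5]

1.375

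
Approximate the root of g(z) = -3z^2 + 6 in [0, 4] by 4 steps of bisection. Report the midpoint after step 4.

1.25

midpoint 2: g = -6 < 0 → [0, 2]
midpoint 1: g = 3 > 0 → [1, 2]
midpoint 1.5: g = -0.75 < 0 → [1, 1.5]
midpoint 1.25: g = 1.3125 > 0 → [1.25, 1.5]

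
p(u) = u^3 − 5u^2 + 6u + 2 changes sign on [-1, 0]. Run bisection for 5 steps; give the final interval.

m = -0.5, p(m) = -2.375 (−); new bracket [-0.5, 0]
m = -0.25, p(m) = 0.171875 (+); new bracket [-0.5, -0.25]
m = -0.375, p(m) = -1.005859 (−); new bracket [-0.375, -0.25]
m = -0.3125, p(m) = -0.3938 (−); new bracket [-0.3125, -0.25]
m = -0.28125, p(m) = -0.1053 (−); new bracket [-0.28125, -0.25]

[-0.28125, -0.25]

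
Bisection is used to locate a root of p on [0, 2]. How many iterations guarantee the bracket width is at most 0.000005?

19

Width after n steps is 2/2^n. Need 2^n ≥ 2/0.000005 = 400000.
2^18 = 262144 < 400000 ≤ 2^19 = 524288, so n = 19.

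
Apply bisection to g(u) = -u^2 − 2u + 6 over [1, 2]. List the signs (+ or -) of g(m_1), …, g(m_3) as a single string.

m = 1.5, g(m) = 0.75 (+); new bracket [1.5, 2]
m = 1.75, g(m) = -0.5625 (−); new bracket [1.5, 1.75]
m = 1.625, g(m) = 0.109375 (+); new bracket [1.625, 1.75]

+-+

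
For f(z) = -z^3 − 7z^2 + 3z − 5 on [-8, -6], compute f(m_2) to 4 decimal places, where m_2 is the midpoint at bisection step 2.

f(-7) = -26 < 0, so the root lies in [-8, -7]
f(-7.5) = 0.625 > 0, so the root lies in [-7.5, -7]

0.6250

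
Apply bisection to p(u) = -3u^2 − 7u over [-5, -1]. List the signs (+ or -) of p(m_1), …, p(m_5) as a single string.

p(-3) = -6 < 0, so the root lies in [-3, -1]
p(-2) = 2 > 0, so the root lies in [-3, -2]
p(-2.5) = -1.25 < 0, so the root lies in [-2.5, -2]
p(-2.25) = 0.5625 > 0, so the root lies in [-2.5, -2.25]
p(-2.375) = -0.2969 < 0, so the root lies in [-2.375, -2.25]

-+-+-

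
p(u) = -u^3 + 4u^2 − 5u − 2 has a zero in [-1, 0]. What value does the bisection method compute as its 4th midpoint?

m = -0.5, p(m) = 1.625 (+); new bracket [-0.5, 0]
m = -0.25, p(m) = -0.484375 (−); new bracket [-0.5, -0.25]
m = -0.375, p(m) = 0.490234 (+); new bracket [-0.375, -0.25]
m = -0.3125, p(m) = -0.0164 (−); new bracket [-0.375, -0.3125]

-0.3125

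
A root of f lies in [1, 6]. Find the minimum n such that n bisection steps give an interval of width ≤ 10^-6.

23

Width after n steps is 5/2^n. Need 2^n ≥ 5/10^-6 = 5000000.
2^22 = 4194304 < 5000000 ≤ 2^23 = 8388608, so n = 23.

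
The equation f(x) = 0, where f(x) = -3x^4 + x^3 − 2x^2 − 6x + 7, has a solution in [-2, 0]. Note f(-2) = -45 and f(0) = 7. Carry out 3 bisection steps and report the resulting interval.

x = -1 gives f = 7, positive; keep [-2, -1]
x = -1.5 gives f = -7.0625, negative; keep [-1.5, -1]
x = -1.25 gives f = 2.097656, positive; keep [-1.5, -1.25]

[-1.5, -1.25]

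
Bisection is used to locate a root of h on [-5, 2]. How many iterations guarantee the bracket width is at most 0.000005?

21

Width after n steps is 7/2^n. Need 2^n ≥ 7/0.000005 = 1400000.
2^20 = 1048576 < 1400000 ≤ 2^21 = 2097152, so n = 21.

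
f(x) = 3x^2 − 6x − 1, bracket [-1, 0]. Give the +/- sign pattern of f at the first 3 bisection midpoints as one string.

++-

m = -0.5, f(m) = 2.75 (+); new bracket [-0.5, 0]
m = -0.25, f(m) = 0.6875 (+); new bracket [-0.25, 0]
m = -0.125, f(m) = -0.203125 (−); new bracket [-0.25, -0.125]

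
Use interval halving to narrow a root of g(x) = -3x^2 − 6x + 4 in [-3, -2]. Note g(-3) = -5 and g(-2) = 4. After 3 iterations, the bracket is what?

[-2.625, -2.5]

midpoint -2.5: g = 0.25 > 0 → [-3, -2.5]
midpoint -2.75: g = -2.1875 < 0 → [-2.75, -2.5]
midpoint -2.625: g = -0.921875 < 0 → [-2.625, -2.5]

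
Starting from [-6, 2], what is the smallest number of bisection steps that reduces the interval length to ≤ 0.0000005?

Width after n steps is 8/2^n. Need 2^n ≥ 8/0.0000005 = 16000000.
2^23 = 8388608 < 16000000 ≤ 2^24 = 16777216, so n = 24.

24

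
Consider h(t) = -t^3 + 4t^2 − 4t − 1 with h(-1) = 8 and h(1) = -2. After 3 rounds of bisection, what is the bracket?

[-0.25, 0]

t = 0 gives h = -1, negative; keep [-1, 0]
t = -0.5 gives h = 2.125, positive; keep [-0.5, 0]
t = -0.25 gives h = 0.265625, positive; keep [-0.25, 0]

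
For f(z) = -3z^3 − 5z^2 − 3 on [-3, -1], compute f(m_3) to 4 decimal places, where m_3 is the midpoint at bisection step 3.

f(-2) = 1 > 0, so the root lies in [-2, -1]
f(-1.5) = -4.125 < 0, so the root lies in [-2, -1.5]
f(-1.75) = -2.234375 < 0, so the root lies in [-2, -1.75]

-2.2344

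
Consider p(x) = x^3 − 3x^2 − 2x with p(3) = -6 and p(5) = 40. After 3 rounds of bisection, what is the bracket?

[3.5, 3.75]

p(4) = 8 > 0, so the root lies in [3, 4]
p(3.5) = -0.875 < 0, so the root lies in [3.5, 4]
p(3.75) = 3.046875 > 0, so the root lies in [3.5, 3.75]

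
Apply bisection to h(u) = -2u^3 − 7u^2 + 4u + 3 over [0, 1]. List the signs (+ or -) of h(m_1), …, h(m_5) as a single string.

++-++

u = 0.5 gives h = 3, positive; keep [0.5, 1]
u = 0.75 gives h = 1.21875, positive; keep [0.75, 1]
u = 0.875 gives h = -0.199219, negative; keep [0.75, 0.875]
u = 0.8125 gives h = 0.5562, positive; keep [0.8125, 0.875]
u = 0.84375 gives h = 0.1902, positive; keep [0.84375, 0.875]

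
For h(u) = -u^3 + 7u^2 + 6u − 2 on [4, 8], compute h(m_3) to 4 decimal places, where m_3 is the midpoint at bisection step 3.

14.8750

u = 6 gives h = 70, positive; keep [6, 8]
u = 7 gives h = 40, positive; keep [7, 8]
u = 7.5 gives h = 14.875, positive; keep [7.5, 8]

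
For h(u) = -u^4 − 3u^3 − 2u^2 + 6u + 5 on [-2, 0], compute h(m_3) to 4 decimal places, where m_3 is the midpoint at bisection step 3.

m = -1, h(m) = -1 (−); new bracket [-1, 0]
m = -0.5, h(m) = 1.8125 (+); new bracket [-1, -0.5]
m = -0.75, h(m) = 0.324219 (+); new bracket [-1, -0.75]

0.3242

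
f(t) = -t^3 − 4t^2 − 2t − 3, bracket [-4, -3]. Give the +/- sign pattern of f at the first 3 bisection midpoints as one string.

m = -3.5, f(m) = -2.125 (−); new bracket [-4, -3.5]
m = -3.75, f(m) = 0.984375 (+); new bracket [-3.75, -3.5]
m = -3.625, f(m) = -0.677734 (−); new bracket [-3.75, -3.625]

-+-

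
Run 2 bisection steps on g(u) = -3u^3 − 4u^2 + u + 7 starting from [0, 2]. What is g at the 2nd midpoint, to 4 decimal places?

-10.6250

midpoint 1: g = 1 > 0 → [1, 2]
midpoint 1.5: g = -10.625 < 0 → [1, 1.5]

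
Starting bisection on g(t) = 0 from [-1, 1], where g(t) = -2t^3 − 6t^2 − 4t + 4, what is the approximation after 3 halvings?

t = 0 gives g = 4, positive; keep [0, 1]
t = 0.5 gives g = 0.25, positive; keep [0.5, 1]
t = 0.75 gives g = -3.21875, negative; keep [0.5, 0.75]

0.75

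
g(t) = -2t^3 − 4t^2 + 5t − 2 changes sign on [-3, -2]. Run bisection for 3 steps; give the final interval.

midpoint -2.5: g = -8.25 < 0 → [-3, -2.5]
midpoint -2.75: g = -4.40625 < 0 → [-3, -2.75]
midpoint -2.875: g = -1.910156 < 0 → [-3, -2.875]

[-3, -2.875]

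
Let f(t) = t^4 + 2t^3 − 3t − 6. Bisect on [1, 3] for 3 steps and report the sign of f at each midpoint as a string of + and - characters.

++-

midpoint 2: f = 20 > 0 → [1, 2]
midpoint 1.5: f = 1.3125 > 0 → [1, 1.5]
midpoint 1.25: f = -3.402344 < 0 → [1.25, 1.5]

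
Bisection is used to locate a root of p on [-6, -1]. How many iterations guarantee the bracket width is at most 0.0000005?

24

Width after n steps is 5/2^n. Need 2^n ≥ 5/0.0000005 = 10000000.
2^23 = 8388608 < 10000000 ≤ 2^24 = 16777216, so n = 24.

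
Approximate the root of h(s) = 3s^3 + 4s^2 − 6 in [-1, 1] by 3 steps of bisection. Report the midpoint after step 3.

m = 0, h(m) = -6 (−); new bracket [0, 1]
m = 0.5, h(m) = -4.625 (−); new bracket [0.5, 1]
m = 0.75, h(m) = -2.484375 (−); new bracket [0.75, 1]

0.75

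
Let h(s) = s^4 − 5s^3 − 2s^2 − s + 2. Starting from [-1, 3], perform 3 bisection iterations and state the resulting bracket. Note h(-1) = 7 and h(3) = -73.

m = 1, h(m) = -5 (−); new bracket [-1, 1]
m = 0, h(m) = 2 (+); new bracket [0, 1]
m = 0.5, h(m) = 0.4375 (+); new bracket [0.5, 1]

[0.5, 1]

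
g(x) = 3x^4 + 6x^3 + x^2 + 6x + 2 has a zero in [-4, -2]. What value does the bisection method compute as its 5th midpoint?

x = -3 gives g = 74, positive; keep [-3, -2]
x = -2.5 gives g = 16.6875, positive; keep [-2.5, -2]
x = -2.25 gives g = 2.105469, positive; keep [-2.25, -2]
x = -2.125 gives g = -2.636, negative; keep [-2.25, -2.125]
x = -2.1875 gives g = -0.4519, negative; keep [-2.25, -2.1875]

-2.1875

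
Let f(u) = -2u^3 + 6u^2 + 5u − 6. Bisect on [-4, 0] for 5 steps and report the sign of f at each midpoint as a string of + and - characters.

midpoint -2: f = 24 > 0 → [-2, 0]
midpoint -1: f = -3 < 0 → [-2, -1]
midpoint -1.5: f = 6.75 > 0 → [-1.5, -1]
midpoint -1.25: f = 1.0312 > 0 → [-1.25, -1]
midpoint -1.125: f = -1.1836 < 0 → [-1.25, -1.125]

+-++-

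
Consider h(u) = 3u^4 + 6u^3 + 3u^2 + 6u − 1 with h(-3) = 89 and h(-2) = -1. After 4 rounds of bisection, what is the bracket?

[-2.0625, -2]

m = -2.5, h(m) = 26.1875 (+); new bracket [-2.5, -2]
m = -2.25, h(m) = 9.230469 (+); new bracket [-2.25, -2]
m = -2.125, h(m) = 3.395264 (+); new bracket [-2.125, -2]
m = -2.0625, h(m) = 1.0318 (+); new bracket [-2.0625, -2]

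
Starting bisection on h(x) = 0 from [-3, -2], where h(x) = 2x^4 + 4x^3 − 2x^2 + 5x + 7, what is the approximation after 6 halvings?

x = -2.5 gives h = -2.375, negative; keep [-3, -2.5]
x = -2.75 gives h = 9.320312, positive; keep [-2.75, -2.5]
x = -2.625 gives h = 2.703613, positive; keep [-2.625, -2.5]
x = -2.5625 gives h = -0.0156, negative; keep [-2.625, -2.5625]
x = -2.59375 gives h = 1.2975, positive; keep [-2.59375, -2.5625]
x = -2.578125 gives h = 0.6295, positive; keep [-2.578125, -2.5625]

-2.578125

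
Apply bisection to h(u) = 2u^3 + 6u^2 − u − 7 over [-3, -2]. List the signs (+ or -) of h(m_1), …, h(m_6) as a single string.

+-++-+

u = -2.5 gives h = 1.75, positive; keep [-3, -2.5]
u = -2.75 gives h = -0.46875, negative; keep [-2.75, -2.5]
u = -2.625 gives h = 0.792969, positive; keep [-2.75, -2.625]
u = -2.6875 gives h = 0.2017, positive; keep [-2.75, -2.6875]
u = -2.71875 gives h = -0.1235, negative; keep [-2.71875, -2.6875]
u = -2.703125 gives h = 0.0416, positive; keep [-2.71875, -2.703125]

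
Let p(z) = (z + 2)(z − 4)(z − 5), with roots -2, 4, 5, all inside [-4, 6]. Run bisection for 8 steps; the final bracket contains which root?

m = 1, p(m) = 36 (+); new bracket [-4, 1]
m = -1.5, p(m) = 17.875 (+); new bracket [-4, -1.5]
m = -2.75, p(m) = -39.234375 (−); new bracket [-2.75, -1.5]
m = -2.125, p(m) = -5.4551 (−); new bracket [-2.125, -1.5]
m = -1.8125, p(m) = 7.4246 (+); new bracket [-2.125, -1.8125]
m = -1.96875, p(m) = 1.2998 (+); new bracket [-2.125, -1.96875]
m = -2.046875, p(m) = -1.9974 (−); new bracket [-2.046875, -1.96875]
m = -2.0078125, p(m) = -0.3289 (−); new bracket [-2.0078125, -1.96875]

-2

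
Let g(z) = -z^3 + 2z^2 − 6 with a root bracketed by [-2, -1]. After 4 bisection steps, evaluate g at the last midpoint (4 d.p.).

z = -1.5 gives g = 1.875, positive; keep [-1.5, -1]
z = -1.25 gives g = -0.921875, negative; keep [-1.5, -1.25]
z = -1.375 gives g = 0.380859, positive; keep [-1.375, -1.25]
z = -1.3125 gives g = -0.2937, negative; keep [-1.375, -1.3125]

-0.2937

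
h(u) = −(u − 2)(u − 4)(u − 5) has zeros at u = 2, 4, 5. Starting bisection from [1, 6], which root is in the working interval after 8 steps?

2

m = 3.5, h(m) = -1.125 (−); new bracket [1, 3.5]
m = 2.25, h(m) = -1.203125 (−); new bracket [1, 2.25]
m = 1.625, h(m) = 3.005859 (+); new bracket [1.625, 2.25]
m = 1.9375, h(m) = 0.3948 (+); new bracket [1.9375, 2.25]
m = 2.09375, h(m) = -0.5194 (−); new bracket [1.9375, 2.09375]
m = 2.015625, h(m) = -0.0925 (−); new bracket [1.9375, 2.015625]
m = 1.9765625, h(m) = 0.1434 (+); new bracket [1.9765625, 2.015625]
m = 1.99609375, h(m) = 0.0235 (+); new bracket [1.99609375, 2.015625]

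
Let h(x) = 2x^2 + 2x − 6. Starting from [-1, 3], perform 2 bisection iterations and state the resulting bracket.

[1, 2]

h(1) = -2 < 0, so the root lies in [1, 3]
h(2) = 6 > 0, so the root lies in [1, 2]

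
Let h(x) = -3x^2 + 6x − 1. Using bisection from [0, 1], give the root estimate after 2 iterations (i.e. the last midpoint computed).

h(0.5) = 1.25 > 0, so the root lies in [0, 0.5]
h(0.25) = 0.3125 > 0, so the root lies in [0, 0.25]

0.25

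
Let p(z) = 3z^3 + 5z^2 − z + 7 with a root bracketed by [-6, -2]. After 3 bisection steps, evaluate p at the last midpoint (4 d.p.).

z = -4 gives p = -101, negative; keep [-4, -2]
z = -3 gives p = -26, negative; keep [-3, -2]
z = -2.5 gives p = -6.125, negative; keep [-2.5, -2]

-6.1250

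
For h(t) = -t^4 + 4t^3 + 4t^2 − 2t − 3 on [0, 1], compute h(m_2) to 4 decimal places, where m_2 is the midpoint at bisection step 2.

midpoint 0.5: h = -2.5625 < 0 → [0.5, 1]
midpoint 0.75: h = -0.878906 < 0 → [0.75, 1]

-0.8789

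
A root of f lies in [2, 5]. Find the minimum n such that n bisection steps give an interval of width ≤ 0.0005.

Width after n steps is 3/2^n. Need 2^n ≥ 3/0.0005 = 6000.
2^12 = 4096 < 6000 ≤ 2^13 = 8192, so n = 13.

13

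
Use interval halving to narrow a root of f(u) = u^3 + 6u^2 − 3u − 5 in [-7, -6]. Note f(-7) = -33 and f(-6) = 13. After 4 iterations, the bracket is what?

u = -6.5 gives f = -6.625, negative; keep [-6.5, -6]
u = -6.25 gives f = 3.984375, positive; keep [-6.5, -6.25]
u = -6.375 gives f = -1.115234, negative; keep [-6.375, -6.25]
u = -6.3125 gives f = 1.4851, positive; keep [-6.375, -6.3125]

[-6.375, -6.3125]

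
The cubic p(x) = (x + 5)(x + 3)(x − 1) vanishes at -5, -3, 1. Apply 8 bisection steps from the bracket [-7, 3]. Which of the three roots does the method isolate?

midpoint -2: p = -9 < 0 → [-2, 3]
midpoint 0.5: p = -9.625 < 0 → [0.5, 3]
midpoint 1.75: p = 24.046875 > 0 → [0.5, 1.75]
midpoint 1.125: p = 3.1582 > 0 → [0.5, 1.125]
midpoint 0.8125: p = -4.155 < 0 → [0.8125, 1.125]
midpoint 0.96875: p = -0.7403 < 0 → [0.96875, 1.125]
midpoint 1.046875: p = 1.1471 > 0 → [0.96875, 1.046875]
midpoint 1.0078125: p = 0.1881 > 0 → [0.96875, 1.0078125]

1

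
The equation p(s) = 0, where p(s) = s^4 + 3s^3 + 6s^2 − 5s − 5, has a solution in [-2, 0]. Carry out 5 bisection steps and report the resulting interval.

[-0.6875, -0.625]

s = -1 gives p = 4, positive; keep [-1, 0]
s = -0.5 gives p = -1.3125, negative; keep [-1, -0.5]
s = -0.75 gives p = 1.175781, positive; keep [-0.75, -0.5]
s = -0.625 gives p = -0.1111, negative; keep [-0.75, -0.625]
s = -0.6875 gives p = 0.522, positive; keep [-0.6875, -0.625]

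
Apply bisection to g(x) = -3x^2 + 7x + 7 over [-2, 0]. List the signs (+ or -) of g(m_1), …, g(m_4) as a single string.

x = -1 gives g = -3, negative; keep [-1, 0]
x = -0.5 gives g = 2.75, positive; keep [-1, -0.5]
x = -0.75 gives g = 0.0625, positive; keep [-1, -0.75]
x = -0.875 gives g = -1.4219, negative; keep [-0.875, -0.75]

-++-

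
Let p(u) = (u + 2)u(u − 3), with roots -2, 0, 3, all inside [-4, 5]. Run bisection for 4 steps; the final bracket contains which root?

3

m = 0.5, p(m) = -3.125 (−); new bracket [0.5, 5]
m = 2.75, p(m) = -3.265625 (−); new bracket [2.75, 5]
m = 3.875, p(m) = 19.919922 (+); new bracket [2.75, 3.875]
m = 3.3125, p(m) = 5.4993 (+); new bracket [2.75, 3.3125]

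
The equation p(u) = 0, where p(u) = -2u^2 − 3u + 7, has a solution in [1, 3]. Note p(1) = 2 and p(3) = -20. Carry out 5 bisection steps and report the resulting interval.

[1.25, 1.3125]

p(2) = -7 < 0, so the root lies in [1, 2]
p(1.5) = -2 < 0, so the root lies in [1, 1.5]
p(1.25) = 0.125 > 0, so the root lies in [1.25, 1.5]
p(1.375) = -0.9062 < 0, so the root lies in [1.25, 1.375]
p(1.3125) = -0.3828 < 0, so the root lies in [1.25, 1.3125]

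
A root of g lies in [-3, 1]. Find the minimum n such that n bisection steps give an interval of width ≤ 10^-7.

26

Width after n steps is 4/2^n. Need 2^n ≥ 4/10^-7 = 40000000.
2^25 = 33554432 < 40000000 ≤ 2^26 = 67108864, so n = 26.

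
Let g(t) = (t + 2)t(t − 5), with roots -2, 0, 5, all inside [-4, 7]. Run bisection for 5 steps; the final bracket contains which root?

midpoint 1.5: g = -18.375 < 0 → [1.5, 7]
midpoint 4.25: g = -19.921875 < 0 → [4.25, 7]
midpoint 5.625: g = 26.806641 > 0 → [4.25, 5.625]
midpoint 4.9375: g = -2.1409 < 0 → [4.9375, 5.625]
midpoint 5.28125: g = 10.8152 > 0 → [4.9375, 5.28125]

5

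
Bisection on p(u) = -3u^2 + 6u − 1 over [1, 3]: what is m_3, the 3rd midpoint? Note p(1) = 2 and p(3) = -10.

m = 2, p(m) = -1 (−); new bracket [1, 2]
m = 1.5, p(m) = 1.25 (+); new bracket [1.5, 2]
m = 1.75, p(m) = 0.3125 (+); new bracket [1.75, 2]

1.75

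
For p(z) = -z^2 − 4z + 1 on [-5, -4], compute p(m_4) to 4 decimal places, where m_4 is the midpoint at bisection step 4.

0.2148

m = -4.5, p(m) = -1.25 (−); new bracket [-4.5, -4]
m = -4.25, p(m) = -0.0625 (−); new bracket [-4.25, -4]
m = -4.125, p(m) = 0.484375 (+); new bracket [-4.25, -4.125]
m = -4.1875, p(m) = 0.2148 (+); new bracket [-4.25, -4.1875]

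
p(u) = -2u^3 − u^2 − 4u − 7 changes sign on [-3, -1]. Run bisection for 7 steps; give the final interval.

u = -2 gives p = 13, positive; keep [-2, -1]
u = -1.5 gives p = 3.5, positive; keep [-1.5, -1]
u = -1.25 gives p = 0.34375, positive; keep [-1.25, -1]
u = -1.125 gives p = -0.918, negative; keep [-1.25, -1.125]
u = -1.1875 gives p = -0.311, negative; keep [-1.25, -1.1875]
u = -1.21875 gives p = 0.0102, positive; keep [-1.21875, -1.1875]
u = -1.203125 gives p = -0.1519, negative; keep [-1.21875, -1.203125]

[-1.21875, -1.203125]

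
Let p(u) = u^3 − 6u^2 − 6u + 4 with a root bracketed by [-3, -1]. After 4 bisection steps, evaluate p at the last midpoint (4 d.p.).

-1.6934

u = -2 gives p = -16, negative; keep [-2, -1]
u = -1.5 gives p = -3.875, negative; keep [-1.5, -1]
u = -1.25 gives p = 0.171875, positive; keep [-1.5, -1.25]
u = -1.375 gives p = -1.6934, negative; keep [-1.375, -1.25]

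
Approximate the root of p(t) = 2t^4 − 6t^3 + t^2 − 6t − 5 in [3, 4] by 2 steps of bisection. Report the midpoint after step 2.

m = 3.5, p(m) = 29.125 (+); new bracket [3, 3.5]
m = 3.25, p(m) = 3.226562 (+); new bracket [3, 3.25]

3.25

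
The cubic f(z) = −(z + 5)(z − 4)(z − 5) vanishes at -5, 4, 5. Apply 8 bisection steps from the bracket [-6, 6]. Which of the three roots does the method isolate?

-5

f(0) = -100 < 0, so the root lies in [-6, 0]
f(-3) = -112 < 0, so the root lies in [-6, -3]
f(-4.5) = -40.375 < 0, so the root lies in [-6, -4.5]
f(-5.25) = 23.7031 > 0, so the root lies in [-5.25, -4.5]
f(-4.875) = -10.9551 < 0, so the root lies in [-5.25, -4.875]
f(-5.0625) = 5.6995 > 0, so the root lies in [-5.0625, -4.875]
f(-4.96875) = -2.794 < 0, so the root lies in [-5.0625, -4.96875]
f(-5.015625) = 1.4109 > 0, so the root lies in [-5.015625, -4.96875]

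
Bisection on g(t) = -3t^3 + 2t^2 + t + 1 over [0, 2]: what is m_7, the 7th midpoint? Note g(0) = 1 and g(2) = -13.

midpoint 1: g = 1 > 0 → [1, 2]
midpoint 1.5: g = -3.125 < 0 → [1, 1.5]
midpoint 1.25: g = -0.484375 < 0 → [1, 1.25]
midpoint 1.125: g = 0.3848 > 0 → [1.125, 1.25]
midpoint 1.1875: g = -0.0159 < 0 → [1.125, 1.1875]
midpoint 1.15625: g = 0.1927 > 0 → [1.15625, 1.1875]
midpoint 1.171875: g = 0.0905 > 0 → [1.171875, 1.1875]

1.171875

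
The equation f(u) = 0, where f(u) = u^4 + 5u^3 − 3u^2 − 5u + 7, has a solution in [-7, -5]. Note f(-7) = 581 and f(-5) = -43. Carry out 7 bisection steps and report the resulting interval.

[-5.34375, -5.328125]

midpoint -6: f = 145 > 0 → [-6, -5]
midpoint -5.5: f = 26.9375 > 0 → [-5.5, -5]
midpoint -5.25: f = -13.261719 < 0 → [-5.5, -5.25]
midpoint -5.375: f = 5.4358 > 0 → [-5.375, -5.25]
midpoint -5.3125: f = -4.2514 < 0 → [-5.375, -5.3125]
midpoint -5.34375: f = 0.5061 > 0 → [-5.34375, -5.3125]
midpoint -5.328125: f = -1.894 < 0 → [-5.34375, -5.328125]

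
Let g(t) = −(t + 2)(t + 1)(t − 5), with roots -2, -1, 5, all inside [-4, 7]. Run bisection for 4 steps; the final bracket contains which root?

5

g(1.5) = 30.625 > 0, so the root lies in [1.5, 7]
g(4.25) = 24.609375 > 0, so the root lies in [4.25, 7]
g(5.625) = -31.572266 < 0, so the root lies in [4.25, 5.625]
g(4.9375) = 2.5745 > 0, so the root lies in [4.9375, 5.625]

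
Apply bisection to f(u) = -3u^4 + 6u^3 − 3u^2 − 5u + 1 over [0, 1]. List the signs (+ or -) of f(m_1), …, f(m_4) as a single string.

m = 0.5, f(m) = -1.6875 (−); new bracket [0, 0.5]
m = 0.25, f(m) = -0.355469 (−); new bracket [0, 0.25]
m = 0.125, f(m) = 0.339111 (+); new bracket [0.125, 0.25]
m = 0.1875, f(m) = -0.0071 (−); new bracket [0.125, 0.1875]

--+-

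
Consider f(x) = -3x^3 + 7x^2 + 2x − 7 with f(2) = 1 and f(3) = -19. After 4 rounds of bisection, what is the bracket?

f(2.5) = -5.125 < 0, so the root lies in [2, 2.5]
f(2.25) = -1.234375 < 0, so the root lies in [2, 2.25]
f(2.125) = 0.072266 > 0, so the root lies in [2.125, 2.25]
f(2.1875) = -0.5315 < 0, so the root lies in [2.125, 2.1875]

[2.125, 2.1875]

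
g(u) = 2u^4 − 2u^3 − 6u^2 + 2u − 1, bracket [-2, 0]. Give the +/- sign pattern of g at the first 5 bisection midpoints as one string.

--+++

u = -1 gives g = -5, negative; keep [-2, -1]
u = -1.5 gives g = -0.625, negative; keep [-2, -1.5]
u = -1.75 gives g = 6.601562, positive; keep [-1.75, -1.5]
u = -1.625 gives g = 2.4341, positive; keep [-1.625, -1.5]
u = -1.5625 gives g = 0.7769, positive; keep [-1.5625, -1.5]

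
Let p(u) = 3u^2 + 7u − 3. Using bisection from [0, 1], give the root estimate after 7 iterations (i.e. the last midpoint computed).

p(0.5) = 1.25 > 0, so the root lies in [0, 0.5]
p(0.25) = -1.0625 < 0, so the root lies in [0.25, 0.5]
p(0.375) = 0.046875 > 0, so the root lies in [0.25, 0.375]
p(0.3125) = -0.5195 < 0, so the root lies in [0.3125, 0.375]
p(0.34375) = -0.2393 < 0, so the root lies in [0.34375, 0.375]
p(0.359375) = -0.0969 < 0, so the root lies in [0.359375, 0.375]
p(0.3671875) = -0.0252 < 0, so the root lies in [0.3671875, 0.375]

0.3671875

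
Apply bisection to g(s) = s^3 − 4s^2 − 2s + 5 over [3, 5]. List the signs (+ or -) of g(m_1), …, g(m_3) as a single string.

-++

g(4) = -3 < 0, so the root lies in [4, 5]
g(4.5) = 6.125 > 0, so the root lies in [4, 4.5]
g(4.25) = 1.015625 > 0, so the root lies in [4, 4.25]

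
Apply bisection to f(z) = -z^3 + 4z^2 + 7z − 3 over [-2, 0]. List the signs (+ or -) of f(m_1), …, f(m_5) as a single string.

f(-1) = -5 < 0, so the root lies in [-2, -1]
f(-1.5) = -1.125 < 0, so the root lies in [-2, -1.5]
f(-1.75) = 2.359375 > 0, so the root lies in [-1.75, -1.5]
f(-1.625) = 0.4785 > 0, so the root lies in [-1.625, -1.5]
f(-1.5625) = -0.3572 < 0, so the root lies in [-1.625, -1.5625]

--++-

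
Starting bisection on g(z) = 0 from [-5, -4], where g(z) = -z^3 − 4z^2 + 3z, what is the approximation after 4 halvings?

g(-4.5) = -3.375 < 0, so the root lies in [-5, -4.5]
g(-4.75) = 2.671875 > 0, so the root lies in [-4.75, -4.5]
g(-4.625) = -0.505859 < 0, so the root lies in [-4.75, -4.625]
g(-4.6875) = 1.0437 > 0, so the root lies in [-4.6875, -4.625]

-4.6875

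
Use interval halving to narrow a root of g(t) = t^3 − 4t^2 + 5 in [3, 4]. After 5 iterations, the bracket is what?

m = 3.5, g(m) = -1.125 (−); new bracket [3.5, 4]
m = 3.75, g(m) = 1.484375 (+); new bracket [3.5, 3.75]
m = 3.625, g(m) = 0.072266 (+); new bracket [3.5, 3.625]
m = 3.5625, g(m) = -0.5525 (−); new bracket [3.5625, 3.625]
m = 3.59375, g(m) = -0.2467 (−); new bracket [3.59375, 3.625]

[3.59375, 3.625]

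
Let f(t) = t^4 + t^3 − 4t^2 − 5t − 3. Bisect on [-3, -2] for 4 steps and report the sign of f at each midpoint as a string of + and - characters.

t = -2.5 gives f = 7.9375, positive; keep [-2.5, -2]
t = -2.25 gives f = 2.238281, positive; keep [-2.25, -2]
t = -2.125 gives f = 0.357666, positive; keep [-2.125, -2]
t = -2.0625 gives f = -0.3811, negative; keep [-2.125, -2.0625]

+++-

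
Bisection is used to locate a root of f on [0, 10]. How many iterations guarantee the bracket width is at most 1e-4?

17

Width after n steps is 10/2^n. Need 2^n ≥ 10/1e-4 = 100000.
2^16 = 65536 < 100000 ≤ 2^17 = 131072, so n = 17.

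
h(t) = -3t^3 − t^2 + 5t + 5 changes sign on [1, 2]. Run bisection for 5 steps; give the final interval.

[1.5, 1.53125]

h(1.5) = 0.125 > 0, so the root lies in [1.5, 2]
h(1.75) = -5.390625 < 0, so the root lies in [1.5, 1.75]
h(1.625) = -2.388672 < 0, so the root lies in [1.5, 1.625]
h(1.5625) = -1.073 < 0, so the root lies in [1.5, 1.5625]
h(1.53125) = -0.4596 < 0, so the root lies in [1.5, 1.53125]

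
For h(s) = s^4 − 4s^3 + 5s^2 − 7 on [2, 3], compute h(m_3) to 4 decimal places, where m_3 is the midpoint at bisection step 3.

-0.5662

midpoint 2.5: h = 0.8125 > 0 → [2, 2.5]
midpoint 2.25: h = -1.621094 < 0 → [2.25, 2.5]
midpoint 2.375: h = -0.566162 < 0 → [2.375, 2.5]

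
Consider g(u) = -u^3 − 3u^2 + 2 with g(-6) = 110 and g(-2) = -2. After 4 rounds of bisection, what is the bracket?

midpoint -4: g = 18 > 0 → [-4, -2]
midpoint -3: g = 2 > 0 → [-3, -2]
midpoint -2.5: g = -1.125 < 0 → [-3, -2.5]
midpoint -2.75: g = 0.1094 > 0 → [-2.75, -2.5]

[-2.75, -2.5]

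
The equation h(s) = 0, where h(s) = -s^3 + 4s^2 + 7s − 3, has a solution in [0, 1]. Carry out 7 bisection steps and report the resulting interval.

m = 0.5, h(m) = 1.375 (+); new bracket [0, 0.5]
m = 0.25, h(m) = -1.015625 (−); new bracket [0.25, 0.5]
m = 0.375, h(m) = 0.134766 (+); new bracket [0.25, 0.375]
m = 0.3125, h(m) = -0.4524 (−); new bracket [0.3125, 0.375]
m = 0.34375, h(m) = -0.1617 (−); new bracket [0.34375, 0.375]
m = 0.359375, h(m) = -0.0142 (−); new bracket [0.359375, 0.375]
m = 0.3671875, h(m) = 0.0601 (+); new bracket [0.359375, 0.3671875]

[0.359375, 0.3671875]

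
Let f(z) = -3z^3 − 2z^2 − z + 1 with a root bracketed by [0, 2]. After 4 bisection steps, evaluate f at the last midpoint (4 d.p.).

0.1855

z = 1 gives f = -5, negative; keep [0, 1]
z = 0.5 gives f = -0.375, negative; keep [0, 0.5]
z = 0.25 gives f = 0.578125, positive; keep [0.25, 0.5]
z = 0.375 gives f = 0.1855, positive; keep [0.375, 0.5]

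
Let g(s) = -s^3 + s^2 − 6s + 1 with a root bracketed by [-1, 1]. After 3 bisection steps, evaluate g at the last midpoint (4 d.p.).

-0.4531

s = 0 gives g = 1, positive; keep [0, 1]
s = 0.5 gives g = -1.875, negative; keep [0, 0.5]
s = 0.25 gives g = -0.453125, negative; keep [0, 0.25]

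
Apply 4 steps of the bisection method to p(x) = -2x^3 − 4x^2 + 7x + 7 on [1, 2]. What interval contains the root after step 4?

[1.5625, 1.625]

midpoint 1.5: p = 1.75 > 0 → [1.5, 2]
midpoint 1.75: p = -3.71875 < 0 → [1.5, 1.75]
midpoint 1.625: p = -0.769531 < 0 → [1.5, 1.625]
midpoint 1.5625: p = 0.5425 > 0 → [1.5625, 1.625]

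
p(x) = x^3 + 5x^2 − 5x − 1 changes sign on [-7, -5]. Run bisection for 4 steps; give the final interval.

[-5.875, -5.75]

p(-6) = -7 < 0, so the root lies in [-6, -5]
p(-5.5) = 11.375 > 0, so the root lies in [-6, -5.5]
p(-5.75) = 2.953125 > 0, so the root lies in [-6, -5.75]
p(-5.875) = -1.8262 < 0, so the root lies in [-5.875, -5.75]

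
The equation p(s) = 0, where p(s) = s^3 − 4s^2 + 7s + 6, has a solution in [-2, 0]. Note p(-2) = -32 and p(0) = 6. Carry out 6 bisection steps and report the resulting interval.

[-0.625, -0.59375]

p(-1) = -6 < 0, so the root lies in [-1, 0]
p(-0.5) = 1.375 > 0, so the root lies in [-1, -0.5]
p(-0.75) = -1.921875 < 0, so the root lies in [-0.75, -0.5]
p(-0.625) = -0.1816 < 0, so the root lies in [-0.625, -0.5]
p(-0.5625) = 0.6189 > 0, so the root lies in [-0.625, -0.5625]
p(-0.59375) = 0.2243 > 0, so the root lies in [-0.625, -0.59375]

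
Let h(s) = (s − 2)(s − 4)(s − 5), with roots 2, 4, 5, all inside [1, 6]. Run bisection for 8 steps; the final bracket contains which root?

2

m = 3.5, h(m) = 1.125 (+); new bracket [1, 3.5]
m = 2.25, h(m) = 1.203125 (+); new bracket [1, 2.25]
m = 1.625, h(m) = -3.005859 (−); new bracket [1.625, 2.25]
m = 1.9375, h(m) = -0.3948 (−); new bracket [1.9375, 2.25]
m = 2.09375, h(m) = 0.5194 (+); new bracket [1.9375, 2.09375]
m = 2.015625, h(m) = 0.0925 (+); new bracket [1.9375, 2.015625]
m = 1.9765625, h(m) = -0.1434 (−); new bracket [1.9765625, 2.015625]
m = 1.99609375, h(m) = -0.0235 (−); new bracket [1.99609375, 2.015625]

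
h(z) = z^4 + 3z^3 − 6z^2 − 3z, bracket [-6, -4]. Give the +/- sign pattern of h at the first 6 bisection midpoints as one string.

m = -5, h(m) = 115 (+); new bracket [-5, -4]
m = -4.5, h(m) = 28.6875 (+); new bracket [-4.5, -4]
m = -4.25, h(m) = 0.332031 (+); new bracket [-4.25, -4]
m = -4.125, h(m) = -10.7556 (−); new bracket [-4.25, -4.125]
m = -4.1875, h(m) = -5.4521 (−); new bracket [-4.25, -4.1875]
m = -4.21875, h(m) = -2.6214 (−); new bracket [-4.25, -4.21875]

+++---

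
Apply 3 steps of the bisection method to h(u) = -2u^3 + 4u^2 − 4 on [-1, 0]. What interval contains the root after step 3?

h(-0.5) = -2.75 < 0, so the root lies in [-1, -0.5]
h(-0.75) = -0.90625 < 0, so the root lies in [-1, -0.75]
h(-0.875) = 0.402344 > 0, so the root lies in [-0.875, -0.75]

[-0.875, -0.75]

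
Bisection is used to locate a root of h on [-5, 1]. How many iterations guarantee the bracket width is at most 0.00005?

Width after n steps is 6/2^n. Need 2^n ≥ 6/0.00005 = 120000.
2^16 = 65536 < 120000 ≤ 2^17 = 131072, so n = 17.

17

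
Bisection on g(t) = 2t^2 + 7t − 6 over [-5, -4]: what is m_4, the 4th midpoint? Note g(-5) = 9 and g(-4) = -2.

-4.1875

t = -4.5 gives g = 3, positive; keep [-4.5, -4]
t = -4.25 gives g = 0.375, positive; keep [-4.25, -4]
t = -4.125 gives g = -0.84375, negative; keep [-4.25, -4.125]
t = -4.1875 gives g = -0.2422, negative; keep [-4.25, -4.1875]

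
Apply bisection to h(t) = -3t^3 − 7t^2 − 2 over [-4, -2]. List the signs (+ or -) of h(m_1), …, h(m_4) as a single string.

++--

h(-3) = 16 > 0, so the root lies in [-3, -2]
h(-2.5) = 1.125 > 0, so the root lies in [-2.5, -2]
h(-2.25) = -3.265625 < 0, so the root lies in [-2.5, -2.25]
h(-2.375) = -1.2949 < 0, so the root lies in [-2.5, -2.375]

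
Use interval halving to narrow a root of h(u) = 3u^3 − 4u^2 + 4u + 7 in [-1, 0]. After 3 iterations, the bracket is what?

[-0.875, -0.75]

m = -0.5, h(m) = 3.625 (+); new bracket [-1, -0.5]
m = -0.75, h(m) = 0.484375 (+); new bracket [-1, -0.75]
m = -0.875, h(m) = -1.572266 (−); new bracket [-0.875, -0.75]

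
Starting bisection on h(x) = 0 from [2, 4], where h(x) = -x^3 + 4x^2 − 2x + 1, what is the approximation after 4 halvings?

midpoint 3: h = 4 > 0 → [3, 4]
midpoint 3.5: h = 0.125 > 0 → [3.5, 4]
midpoint 3.75: h = -2.984375 < 0 → [3.5, 3.75]
midpoint 3.625: h = -1.3223 < 0 → [3.5, 3.625]

3.625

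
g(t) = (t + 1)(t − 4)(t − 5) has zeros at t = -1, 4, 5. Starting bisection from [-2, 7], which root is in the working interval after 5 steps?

m = 2.5, g(m) = 13.125 (+); new bracket [-2, 2.5]
m = 0.25, g(m) = 22.265625 (+); new bracket [-2, 0.25]
m = -0.875, g(m) = 3.580078 (+); new bracket [-2, -0.875]
m = -1.4375, g(m) = -15.3142 (−); new bracket [-1.4375, -0.875]
m = -1.15625, g(m) = -4.9599 (−); new bracket [-1.15625, -0.875]

-1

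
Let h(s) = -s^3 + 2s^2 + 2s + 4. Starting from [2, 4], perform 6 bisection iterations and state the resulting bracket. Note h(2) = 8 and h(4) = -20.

[3.0625, 3.09375]

midpoint 3: h = 1 > 0 → [3, 4]
midpoint 3.5: h = -7.375 < 0 → [3, 3.5]
midpoint 3.25: h = -2.703125 < 0 → [3, 3.25]
midpoint 3.125: h = -0.7363 < 0 → [3, 3.125]
midpoint 3.0625: h = 0.1599 > 0 → [3.0625, 3.125]
midpoint 3.09375: h = -0.2811 < 0 → [3.0625, 3.09375]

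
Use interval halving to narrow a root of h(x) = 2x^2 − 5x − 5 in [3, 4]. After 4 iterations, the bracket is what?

[3.25, 3.3125]

x = 3.5 gives h = 2, positive; keep [3, 3.5]
x = 3.25 gives h = -0.125, negative; keep [3.25, 3.5]
x = 3.375 gives h = 0.90625, positive; keep [3.25, 3.375]
x = 3.3125 gives h = 0.3828, positive; keep [3.25, 3.3125]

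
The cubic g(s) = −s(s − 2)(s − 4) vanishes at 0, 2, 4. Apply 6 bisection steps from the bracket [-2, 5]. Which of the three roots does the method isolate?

m = 1.5, g(m) = -1.875 (−); new bracket [-2, 1.5]
m = -0.25, g(m) = 2.390625 (+); new bracket [-0.25, 1.5]
m = 0.625, g(m) = -2.900391 (−); new bracket [-0.25, 0.625]
m = 0.1875, g(m) = -1.2957 (−); new bracket [-0.25, 0.1875]
m = -0.03125, g(m) = 0.2559 (+); new bracket [-0.03125, 0.1875]
m = 0.078125, g(m) = -0.5889 (−); new bracket [-0.03125, 0.078125]

0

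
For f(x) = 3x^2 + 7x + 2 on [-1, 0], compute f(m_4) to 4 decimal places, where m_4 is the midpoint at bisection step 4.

0.1055

f(-0.5) = -0.75 < 0, so the root lies in [-0.5, 0]
f(-0.25) = 0.4375 > 0, so the root lies in [-0.5, -0.25]
f(-0.375) = -0.203125 < 0, so the root lies in [-0.375, -0.25]
f(-0.3125) = 0.1055 > 0, so the root lies in [-0.375, -0.3125]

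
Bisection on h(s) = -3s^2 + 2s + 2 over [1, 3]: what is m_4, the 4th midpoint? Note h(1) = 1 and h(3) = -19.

1.125

m = 2, h(m) = -6 (−); new bracket [1, 2]
m = 1.5, h(m) = -1.75 (−); new bracket [1, 1.5]
m = 1.25, h(m) = -0.1875 (−); new bracket [1, 1.25]
m = 1.125, h(m) = 0.4531 (+); new bracket [1.125, 1.25]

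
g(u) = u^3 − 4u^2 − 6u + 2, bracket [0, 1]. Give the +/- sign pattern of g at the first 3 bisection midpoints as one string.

midpoint 0.5: g = -1.875 < 0 → [0, 0.5]
midpoint 0.25: g = 0.265625 > 0 → [0.25, 0.5]
midpoint 0.375: g = -0.759766 < 0 → [0.25, 0.375]

-+-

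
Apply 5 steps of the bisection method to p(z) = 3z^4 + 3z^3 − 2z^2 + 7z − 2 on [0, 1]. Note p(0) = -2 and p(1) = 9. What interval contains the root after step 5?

z = 0.5 gives p = 1.5625, positive; keep [0, 0.5]
z = 0.25 gives p = -0.316406, negative; keep [0.25, 0.5]
z = 0.375 gives p = 0.561279, positive; keep [0.25, 0.375]
z = 0.3125 gives p = 0.1124, positive; keep [0.25, 0.3125]
z = 0.28125 gives p = -0.1039, negative; keep [0.28125, 0.3125]

[0.28125, 0.3125]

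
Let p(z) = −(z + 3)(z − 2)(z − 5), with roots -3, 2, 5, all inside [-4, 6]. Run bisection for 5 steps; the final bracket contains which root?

midpoint 1: p = -16 < 0 → [-4, 1]
midpoint -1.5: p = -34.125 < 0 → [-4, -1.5]
midpoint -2.75: p = -9.203125 < 0 → [-4, -2.75]
midpoint -3.375: p = 16.8809 > 0 → [-3.375, -2.75]
midpoint -3.0625: p = 2.551 > 0 → [-3.0625, -2.75]

-3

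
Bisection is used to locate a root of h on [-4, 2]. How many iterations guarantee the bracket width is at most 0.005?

11

Width after n steps is 6/2^n. Need 2^n ≥ 6/0.005 = 1200.
2^10 = 1024 < 1200 ≤ 2^11 = 2048, so n = 11.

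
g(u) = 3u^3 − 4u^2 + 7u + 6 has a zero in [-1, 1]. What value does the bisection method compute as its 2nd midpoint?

-0.5

g(0) = 6 > 0, so the root lies in [-1, 0]
g(-0.5) = 1.125 > 0, so the root lies in [-1, -0.5]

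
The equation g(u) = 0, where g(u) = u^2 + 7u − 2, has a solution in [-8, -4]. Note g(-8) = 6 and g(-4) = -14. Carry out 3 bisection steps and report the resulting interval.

[-7.5, -7]

midpoint -6: g = -8 < 0 → [-8, -6]
midpoint -7: g = -2 < 0 → [-8, -7]
midpoint -7.5: g = 1.75 > 0 → [-7.5, -7]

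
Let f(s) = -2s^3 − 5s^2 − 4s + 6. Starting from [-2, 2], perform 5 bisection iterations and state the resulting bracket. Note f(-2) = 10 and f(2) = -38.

[0.625, 0.75]

midpoint 0: f = 6 > 0 → [0, 2]
midpoint 1: f = -5 < 0 → [0, 1]
midpoint 0.5: f = 2.5 > 0 → [0.5, 1]
midpoint 0.75: f = -0.6562 < 0 → [0.5, 0.75]
midpoint 0.625: f = 1.0586 > 0 → [0.625, 0.75]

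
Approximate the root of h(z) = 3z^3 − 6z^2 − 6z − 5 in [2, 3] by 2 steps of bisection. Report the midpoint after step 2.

2.75

midpoint 2.5: h = -10.625 < 0 → [2.5, 3]
midpoint 2.75: h = -4.484375 < 0 → [2.75, 3]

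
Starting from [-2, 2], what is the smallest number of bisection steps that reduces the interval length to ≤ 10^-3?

12

Width after n steps is 4/2^n. Need 2^n ≥ 4/10^-3 = 4000.
2^11 = 2048 < 4000 ≤ 2^12 = 4096, so n = 12.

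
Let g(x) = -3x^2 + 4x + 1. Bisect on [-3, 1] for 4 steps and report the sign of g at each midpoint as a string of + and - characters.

-+--

x = -1 gives g = -6, negative; keep [-1, 1]
x = 0 gives g = 1, positive; keep [-1, 0]
x = -0.5 gives g = -1.75, negative; keep [-0.5, 0]
x = -0.25 gives g = -0.1875, negative; keep [-0.25, 0]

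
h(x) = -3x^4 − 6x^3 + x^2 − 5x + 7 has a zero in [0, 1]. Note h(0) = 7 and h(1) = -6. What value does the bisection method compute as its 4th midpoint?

0.8125

m = 0.5, h(m) = 3.8125 (+); new bracket [0.5, 1]
m = 0.75, h(m) = 0.332031 (+); new bracket [0.75, 1]
m = 0.875, h(m) = -2.387451 (−); new bracket [0.75, 0.875]
m = 0.8125, h(m) = -0.928 (−); new bracket [0.75, 0.8125]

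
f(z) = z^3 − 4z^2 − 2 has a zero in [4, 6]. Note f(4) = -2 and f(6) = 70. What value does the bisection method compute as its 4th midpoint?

4.125

m = 5, f(m) = 23 (+); new bracket [4, 5]
m = 4.5, f(m) = 8.125 (+); new bracket [4, 4.5]
m = 4.25, f(m) = 2.515625 (+); new bracket [4, 4.25]
m = 4.125, f(m) = 0.127 (+); new bracket [4, 4.125]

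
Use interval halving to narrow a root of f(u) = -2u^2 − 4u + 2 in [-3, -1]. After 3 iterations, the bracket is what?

[-2.5, -2.25]

m = -2, f(m) = 2 (+); new bracket [-3, -2]
m = -2.5, f(m) = -0.5 (−); new bracket [-2.5, -2]
m = -2.25, f(m) = 0.875 (+); new bracket [-2.5, -2.25]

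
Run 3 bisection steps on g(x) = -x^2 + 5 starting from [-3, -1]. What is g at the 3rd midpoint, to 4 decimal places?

g(-2) = 1 > 0, so the root lies in [-3, -2]
g(-2.5) = -1.25 < 0, so the root lies in [-2.5, -2]
g(-2.25) = -0.0625 < 0, so the root lies in [-2.25, -2]

-0.0625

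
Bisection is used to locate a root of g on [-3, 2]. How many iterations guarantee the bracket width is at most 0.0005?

14

Width after n steps is 5/2^n. Need 2^n ≥ 5/0.0005 = 10000.
2^13 = 8192 < 10000 ≤ 2^14 = 16384, so n = 14.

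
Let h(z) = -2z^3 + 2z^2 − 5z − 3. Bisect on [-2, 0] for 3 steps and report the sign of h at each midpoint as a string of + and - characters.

++-

m = -1, h(m) = 6 (+); new bracket [-1, 0]
m = -0.5, h(m) = 0.25 (+); new bracket [-0.5, 0]
m = -0.25, h(m) = -1.59375 (−); new bracket [-0.5, -0.25]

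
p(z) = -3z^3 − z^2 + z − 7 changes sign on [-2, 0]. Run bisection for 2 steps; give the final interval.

[-2, -1.5]

midpoint -1: p = -6 < 0 → [-2, -1]
midpoint -1.5: p = -0.625 < 0 → [-2, -1.5]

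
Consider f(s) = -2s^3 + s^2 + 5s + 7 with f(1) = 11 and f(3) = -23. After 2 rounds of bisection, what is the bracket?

m = 2, f(m) = 5 (+); new bracket [2, 3]
m = 2.5, f(m) = -5.5 (−); new bracket [2, 2.5]

[2, 2.5]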